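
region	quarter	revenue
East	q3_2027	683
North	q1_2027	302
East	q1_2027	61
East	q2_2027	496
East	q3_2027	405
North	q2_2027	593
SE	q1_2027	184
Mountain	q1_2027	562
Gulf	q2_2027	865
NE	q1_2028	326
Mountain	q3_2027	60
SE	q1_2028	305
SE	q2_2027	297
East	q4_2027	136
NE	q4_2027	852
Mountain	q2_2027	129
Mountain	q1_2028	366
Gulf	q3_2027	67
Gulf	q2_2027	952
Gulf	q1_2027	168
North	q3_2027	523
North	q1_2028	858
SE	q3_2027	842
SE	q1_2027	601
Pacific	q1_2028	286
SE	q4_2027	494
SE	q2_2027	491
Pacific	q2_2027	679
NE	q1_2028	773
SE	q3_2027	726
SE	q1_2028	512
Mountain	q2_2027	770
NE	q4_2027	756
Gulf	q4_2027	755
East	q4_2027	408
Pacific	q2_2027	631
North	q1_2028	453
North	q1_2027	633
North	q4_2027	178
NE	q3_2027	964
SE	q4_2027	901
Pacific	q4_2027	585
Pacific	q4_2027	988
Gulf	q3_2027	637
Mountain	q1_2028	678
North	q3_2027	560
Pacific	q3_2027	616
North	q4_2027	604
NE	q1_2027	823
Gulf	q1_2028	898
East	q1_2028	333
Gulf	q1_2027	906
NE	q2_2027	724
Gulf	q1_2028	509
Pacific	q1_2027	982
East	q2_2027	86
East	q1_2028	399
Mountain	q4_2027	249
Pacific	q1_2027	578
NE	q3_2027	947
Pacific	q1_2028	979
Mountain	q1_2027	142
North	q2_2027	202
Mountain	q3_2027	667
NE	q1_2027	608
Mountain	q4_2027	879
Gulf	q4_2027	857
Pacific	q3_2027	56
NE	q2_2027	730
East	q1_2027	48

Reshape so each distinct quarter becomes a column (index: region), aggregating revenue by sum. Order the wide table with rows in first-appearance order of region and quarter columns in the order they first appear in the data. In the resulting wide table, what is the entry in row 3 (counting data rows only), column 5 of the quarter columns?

With rows in first-appearance order of region, row 3 is region=SE. quarter columns in first-appearance order: q3_2027, q1_2027, q2_2027, q1_2028, q4_2027; column 5 is q4_2027.
Long rows with region=SE, quarter=q4_2027: 494 + 901 = 1395.

1395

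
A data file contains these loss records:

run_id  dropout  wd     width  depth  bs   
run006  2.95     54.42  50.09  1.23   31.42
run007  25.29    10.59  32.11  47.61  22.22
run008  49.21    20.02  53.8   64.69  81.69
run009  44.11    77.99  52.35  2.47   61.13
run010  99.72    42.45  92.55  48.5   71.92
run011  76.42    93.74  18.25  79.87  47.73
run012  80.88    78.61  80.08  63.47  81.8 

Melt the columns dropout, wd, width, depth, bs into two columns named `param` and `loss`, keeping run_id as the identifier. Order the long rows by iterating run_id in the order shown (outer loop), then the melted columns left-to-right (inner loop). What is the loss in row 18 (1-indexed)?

35 rows total (7 × 5). Row 18: index ⌊(18-1)/5⌋ = 3 into run_id → run009; (18-1) mod 5 = 2 into the melted columns → width.
So row 18 is (run009, width, 52.35); loss = 52.35.

52.35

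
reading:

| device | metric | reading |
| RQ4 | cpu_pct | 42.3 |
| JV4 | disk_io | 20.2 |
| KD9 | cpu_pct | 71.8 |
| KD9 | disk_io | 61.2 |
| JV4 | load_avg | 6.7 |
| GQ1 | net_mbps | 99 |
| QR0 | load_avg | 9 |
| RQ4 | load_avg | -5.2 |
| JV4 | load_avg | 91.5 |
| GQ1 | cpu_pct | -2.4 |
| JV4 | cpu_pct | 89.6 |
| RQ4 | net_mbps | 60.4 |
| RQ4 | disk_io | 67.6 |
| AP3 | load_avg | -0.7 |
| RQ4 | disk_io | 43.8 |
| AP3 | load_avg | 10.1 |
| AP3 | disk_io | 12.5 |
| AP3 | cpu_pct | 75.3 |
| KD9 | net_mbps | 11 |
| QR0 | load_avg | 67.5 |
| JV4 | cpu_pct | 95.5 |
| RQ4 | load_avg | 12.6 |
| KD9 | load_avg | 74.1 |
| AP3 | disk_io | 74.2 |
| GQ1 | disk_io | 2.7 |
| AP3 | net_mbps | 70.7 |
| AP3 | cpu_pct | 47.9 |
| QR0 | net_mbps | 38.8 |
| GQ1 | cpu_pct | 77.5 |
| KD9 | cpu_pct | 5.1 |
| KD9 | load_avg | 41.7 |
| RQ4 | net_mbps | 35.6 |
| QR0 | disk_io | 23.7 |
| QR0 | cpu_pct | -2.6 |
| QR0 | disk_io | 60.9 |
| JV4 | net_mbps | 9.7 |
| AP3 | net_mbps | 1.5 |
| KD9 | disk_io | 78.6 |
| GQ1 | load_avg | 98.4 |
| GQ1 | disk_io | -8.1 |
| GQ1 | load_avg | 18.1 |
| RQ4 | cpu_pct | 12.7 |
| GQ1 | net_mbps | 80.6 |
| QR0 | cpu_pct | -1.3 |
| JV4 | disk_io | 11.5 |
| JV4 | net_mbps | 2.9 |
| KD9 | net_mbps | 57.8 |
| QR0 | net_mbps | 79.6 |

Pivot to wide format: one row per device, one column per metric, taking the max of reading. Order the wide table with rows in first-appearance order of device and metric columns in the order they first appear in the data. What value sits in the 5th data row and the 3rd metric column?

With rows in first-appearance order of device, row 5 is device=QR0. metric columns in first-appearance order: cpu_pct, disk_io, load_avg, net_mbps; column 3 is load_avg.
Long rows with device=QR0, metric=load_avg: max(9, 67.5) = 67.5.

67.5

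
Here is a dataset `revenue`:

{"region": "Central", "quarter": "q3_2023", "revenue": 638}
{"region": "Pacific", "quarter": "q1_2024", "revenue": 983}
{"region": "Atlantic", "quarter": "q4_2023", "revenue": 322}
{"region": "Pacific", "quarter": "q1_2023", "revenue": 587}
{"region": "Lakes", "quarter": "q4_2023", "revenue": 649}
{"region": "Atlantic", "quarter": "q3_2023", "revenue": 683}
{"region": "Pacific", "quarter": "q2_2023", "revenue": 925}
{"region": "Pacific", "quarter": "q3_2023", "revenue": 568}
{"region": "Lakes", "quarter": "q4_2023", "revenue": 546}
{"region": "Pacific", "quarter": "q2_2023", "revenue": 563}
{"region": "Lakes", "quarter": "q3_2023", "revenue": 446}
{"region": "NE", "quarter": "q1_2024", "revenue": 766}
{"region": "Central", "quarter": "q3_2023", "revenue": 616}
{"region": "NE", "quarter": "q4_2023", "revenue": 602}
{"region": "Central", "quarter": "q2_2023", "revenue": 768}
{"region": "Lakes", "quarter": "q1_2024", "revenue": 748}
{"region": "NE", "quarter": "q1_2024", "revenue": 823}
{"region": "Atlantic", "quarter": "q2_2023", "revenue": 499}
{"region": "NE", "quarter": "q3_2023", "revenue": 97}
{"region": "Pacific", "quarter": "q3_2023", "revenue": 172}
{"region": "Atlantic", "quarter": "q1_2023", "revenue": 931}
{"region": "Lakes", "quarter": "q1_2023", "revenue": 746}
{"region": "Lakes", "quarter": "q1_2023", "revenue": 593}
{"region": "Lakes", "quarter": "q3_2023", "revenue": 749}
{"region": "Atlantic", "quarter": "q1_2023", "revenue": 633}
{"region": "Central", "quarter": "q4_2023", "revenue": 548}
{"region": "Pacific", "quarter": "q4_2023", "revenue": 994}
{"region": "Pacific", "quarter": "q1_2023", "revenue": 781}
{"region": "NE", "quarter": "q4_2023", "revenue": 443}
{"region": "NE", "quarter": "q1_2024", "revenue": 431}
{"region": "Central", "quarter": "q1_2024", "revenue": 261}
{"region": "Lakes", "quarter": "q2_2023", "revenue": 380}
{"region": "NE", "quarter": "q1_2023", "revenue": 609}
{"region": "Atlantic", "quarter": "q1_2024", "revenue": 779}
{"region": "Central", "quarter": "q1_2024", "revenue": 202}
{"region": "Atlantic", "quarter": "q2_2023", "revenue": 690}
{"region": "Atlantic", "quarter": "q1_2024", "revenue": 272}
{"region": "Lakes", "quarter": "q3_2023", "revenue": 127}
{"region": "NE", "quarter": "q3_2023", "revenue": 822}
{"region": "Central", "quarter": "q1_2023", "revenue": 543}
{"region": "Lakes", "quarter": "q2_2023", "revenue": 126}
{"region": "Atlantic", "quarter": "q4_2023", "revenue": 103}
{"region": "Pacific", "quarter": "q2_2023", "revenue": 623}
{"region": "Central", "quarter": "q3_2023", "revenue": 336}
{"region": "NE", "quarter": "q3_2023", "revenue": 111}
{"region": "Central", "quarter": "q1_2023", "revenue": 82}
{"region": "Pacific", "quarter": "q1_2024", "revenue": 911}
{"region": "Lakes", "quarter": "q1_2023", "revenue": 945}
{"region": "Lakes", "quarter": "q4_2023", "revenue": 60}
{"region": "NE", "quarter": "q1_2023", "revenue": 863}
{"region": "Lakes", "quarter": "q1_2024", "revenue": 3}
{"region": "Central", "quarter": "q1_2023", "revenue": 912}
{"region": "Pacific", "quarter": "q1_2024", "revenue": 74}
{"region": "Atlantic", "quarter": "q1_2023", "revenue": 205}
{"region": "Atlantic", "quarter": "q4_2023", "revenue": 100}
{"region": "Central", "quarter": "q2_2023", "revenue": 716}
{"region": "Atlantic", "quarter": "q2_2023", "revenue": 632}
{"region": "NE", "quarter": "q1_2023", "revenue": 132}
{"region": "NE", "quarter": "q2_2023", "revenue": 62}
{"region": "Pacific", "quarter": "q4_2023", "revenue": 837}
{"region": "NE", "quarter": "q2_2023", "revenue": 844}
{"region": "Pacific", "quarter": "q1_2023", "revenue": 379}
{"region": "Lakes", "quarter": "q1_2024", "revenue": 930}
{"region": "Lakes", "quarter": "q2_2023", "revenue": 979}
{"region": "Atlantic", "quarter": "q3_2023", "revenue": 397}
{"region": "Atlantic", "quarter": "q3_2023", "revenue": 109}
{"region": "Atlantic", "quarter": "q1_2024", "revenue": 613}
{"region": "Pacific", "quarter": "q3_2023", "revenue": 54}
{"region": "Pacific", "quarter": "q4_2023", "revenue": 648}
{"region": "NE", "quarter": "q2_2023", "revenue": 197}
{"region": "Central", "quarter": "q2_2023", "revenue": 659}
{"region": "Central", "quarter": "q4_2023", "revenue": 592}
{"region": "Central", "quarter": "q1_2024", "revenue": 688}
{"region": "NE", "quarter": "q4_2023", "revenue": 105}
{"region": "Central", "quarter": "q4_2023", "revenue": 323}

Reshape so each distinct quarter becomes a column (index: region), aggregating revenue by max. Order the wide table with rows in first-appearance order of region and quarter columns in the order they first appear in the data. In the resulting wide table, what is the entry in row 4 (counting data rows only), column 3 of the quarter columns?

649

With rows in first-appearance order of region, row 4 is region=Lakes. quarter columns in first-appearance order: q3_2023, q1_2024, q4_2023, q1_2023, q2_2023; column 3 is q4_2023.
Long rows with region=Lakes, quarter=q4_2023: max(649, 546, 60) = 649.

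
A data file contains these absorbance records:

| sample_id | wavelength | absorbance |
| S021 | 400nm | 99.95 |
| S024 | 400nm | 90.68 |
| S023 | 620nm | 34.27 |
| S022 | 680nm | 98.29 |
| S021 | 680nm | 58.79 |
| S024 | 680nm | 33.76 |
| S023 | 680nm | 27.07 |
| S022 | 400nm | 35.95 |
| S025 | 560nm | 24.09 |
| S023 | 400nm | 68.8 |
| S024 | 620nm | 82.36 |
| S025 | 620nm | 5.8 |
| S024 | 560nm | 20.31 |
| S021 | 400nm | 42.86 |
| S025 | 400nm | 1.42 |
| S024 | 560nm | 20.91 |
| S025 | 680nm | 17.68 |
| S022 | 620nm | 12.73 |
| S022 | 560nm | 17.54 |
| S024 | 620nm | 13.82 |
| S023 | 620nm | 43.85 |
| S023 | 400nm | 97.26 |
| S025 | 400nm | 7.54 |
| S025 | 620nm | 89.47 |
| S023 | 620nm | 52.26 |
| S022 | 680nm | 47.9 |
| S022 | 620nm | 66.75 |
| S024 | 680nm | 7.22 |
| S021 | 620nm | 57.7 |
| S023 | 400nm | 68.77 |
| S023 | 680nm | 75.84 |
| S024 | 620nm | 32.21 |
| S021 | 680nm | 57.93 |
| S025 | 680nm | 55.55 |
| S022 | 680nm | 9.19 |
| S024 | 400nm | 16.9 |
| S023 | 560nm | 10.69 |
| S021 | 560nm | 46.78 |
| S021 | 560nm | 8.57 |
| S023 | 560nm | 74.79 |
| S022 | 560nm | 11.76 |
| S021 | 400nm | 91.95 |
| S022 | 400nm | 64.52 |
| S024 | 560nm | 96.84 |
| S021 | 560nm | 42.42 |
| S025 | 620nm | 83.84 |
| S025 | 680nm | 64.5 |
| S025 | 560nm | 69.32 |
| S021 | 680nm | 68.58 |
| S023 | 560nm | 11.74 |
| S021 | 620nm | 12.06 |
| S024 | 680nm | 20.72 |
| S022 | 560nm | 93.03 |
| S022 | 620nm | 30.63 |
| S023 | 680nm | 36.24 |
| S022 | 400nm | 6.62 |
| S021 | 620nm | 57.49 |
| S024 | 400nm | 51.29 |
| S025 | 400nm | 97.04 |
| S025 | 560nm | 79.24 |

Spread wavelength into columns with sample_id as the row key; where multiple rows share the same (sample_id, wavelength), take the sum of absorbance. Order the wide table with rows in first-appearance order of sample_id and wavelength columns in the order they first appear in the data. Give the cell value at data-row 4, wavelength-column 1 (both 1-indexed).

107.09

With rows in first-appearance order of sample_id, row 4 is sample_id=S022. wavelength columns in first-appearance order: 400nm, 620nm, 680nm, 560nm; column 1 is 400nm.
Long rows with sample_id=S022, wavelength=400nm: 35.95 + 64.52 + 6.62 = 107.09.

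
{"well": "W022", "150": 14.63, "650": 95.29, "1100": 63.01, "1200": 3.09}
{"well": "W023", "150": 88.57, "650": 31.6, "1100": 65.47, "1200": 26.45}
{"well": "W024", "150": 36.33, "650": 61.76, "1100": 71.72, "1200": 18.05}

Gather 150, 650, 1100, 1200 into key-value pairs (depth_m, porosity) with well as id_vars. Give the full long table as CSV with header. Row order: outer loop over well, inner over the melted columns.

Each (well, column) pair becomes one row: 3 × 4 = 12 rows.
For example, (W022, 150) → porosity=14.63.

well,depth_m,porosity
W022,150,14.63
W022,650,95.29
W022,1100,63.01
W022,1200,3.09
W023,150,88.57
W023,650,31.6
W023,1100,65.47
W023,1200,26.45
W024,150,36.33
W024,650,61.76
W024,1100,71.72
W024,1200,18.05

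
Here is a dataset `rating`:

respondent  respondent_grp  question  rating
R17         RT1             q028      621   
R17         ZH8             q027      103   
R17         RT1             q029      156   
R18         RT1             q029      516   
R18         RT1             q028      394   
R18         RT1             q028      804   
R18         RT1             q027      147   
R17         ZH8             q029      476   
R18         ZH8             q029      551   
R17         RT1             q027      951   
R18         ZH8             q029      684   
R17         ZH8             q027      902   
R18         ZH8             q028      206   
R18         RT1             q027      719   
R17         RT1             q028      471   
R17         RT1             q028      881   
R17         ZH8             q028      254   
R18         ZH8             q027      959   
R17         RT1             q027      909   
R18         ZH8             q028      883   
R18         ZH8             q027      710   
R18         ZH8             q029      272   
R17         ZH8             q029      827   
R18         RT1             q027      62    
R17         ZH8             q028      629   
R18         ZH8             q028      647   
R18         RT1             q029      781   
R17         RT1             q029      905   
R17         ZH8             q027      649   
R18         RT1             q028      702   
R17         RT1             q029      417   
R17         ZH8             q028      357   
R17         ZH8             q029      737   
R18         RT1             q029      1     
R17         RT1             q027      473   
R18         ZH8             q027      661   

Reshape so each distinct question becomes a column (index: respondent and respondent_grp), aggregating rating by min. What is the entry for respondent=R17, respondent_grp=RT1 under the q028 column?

Rows with respondent=R17, respondent_grp=RT1 and question=q028: rating values are 621, 471, 881.
min(621, 471, 881) = 471.

471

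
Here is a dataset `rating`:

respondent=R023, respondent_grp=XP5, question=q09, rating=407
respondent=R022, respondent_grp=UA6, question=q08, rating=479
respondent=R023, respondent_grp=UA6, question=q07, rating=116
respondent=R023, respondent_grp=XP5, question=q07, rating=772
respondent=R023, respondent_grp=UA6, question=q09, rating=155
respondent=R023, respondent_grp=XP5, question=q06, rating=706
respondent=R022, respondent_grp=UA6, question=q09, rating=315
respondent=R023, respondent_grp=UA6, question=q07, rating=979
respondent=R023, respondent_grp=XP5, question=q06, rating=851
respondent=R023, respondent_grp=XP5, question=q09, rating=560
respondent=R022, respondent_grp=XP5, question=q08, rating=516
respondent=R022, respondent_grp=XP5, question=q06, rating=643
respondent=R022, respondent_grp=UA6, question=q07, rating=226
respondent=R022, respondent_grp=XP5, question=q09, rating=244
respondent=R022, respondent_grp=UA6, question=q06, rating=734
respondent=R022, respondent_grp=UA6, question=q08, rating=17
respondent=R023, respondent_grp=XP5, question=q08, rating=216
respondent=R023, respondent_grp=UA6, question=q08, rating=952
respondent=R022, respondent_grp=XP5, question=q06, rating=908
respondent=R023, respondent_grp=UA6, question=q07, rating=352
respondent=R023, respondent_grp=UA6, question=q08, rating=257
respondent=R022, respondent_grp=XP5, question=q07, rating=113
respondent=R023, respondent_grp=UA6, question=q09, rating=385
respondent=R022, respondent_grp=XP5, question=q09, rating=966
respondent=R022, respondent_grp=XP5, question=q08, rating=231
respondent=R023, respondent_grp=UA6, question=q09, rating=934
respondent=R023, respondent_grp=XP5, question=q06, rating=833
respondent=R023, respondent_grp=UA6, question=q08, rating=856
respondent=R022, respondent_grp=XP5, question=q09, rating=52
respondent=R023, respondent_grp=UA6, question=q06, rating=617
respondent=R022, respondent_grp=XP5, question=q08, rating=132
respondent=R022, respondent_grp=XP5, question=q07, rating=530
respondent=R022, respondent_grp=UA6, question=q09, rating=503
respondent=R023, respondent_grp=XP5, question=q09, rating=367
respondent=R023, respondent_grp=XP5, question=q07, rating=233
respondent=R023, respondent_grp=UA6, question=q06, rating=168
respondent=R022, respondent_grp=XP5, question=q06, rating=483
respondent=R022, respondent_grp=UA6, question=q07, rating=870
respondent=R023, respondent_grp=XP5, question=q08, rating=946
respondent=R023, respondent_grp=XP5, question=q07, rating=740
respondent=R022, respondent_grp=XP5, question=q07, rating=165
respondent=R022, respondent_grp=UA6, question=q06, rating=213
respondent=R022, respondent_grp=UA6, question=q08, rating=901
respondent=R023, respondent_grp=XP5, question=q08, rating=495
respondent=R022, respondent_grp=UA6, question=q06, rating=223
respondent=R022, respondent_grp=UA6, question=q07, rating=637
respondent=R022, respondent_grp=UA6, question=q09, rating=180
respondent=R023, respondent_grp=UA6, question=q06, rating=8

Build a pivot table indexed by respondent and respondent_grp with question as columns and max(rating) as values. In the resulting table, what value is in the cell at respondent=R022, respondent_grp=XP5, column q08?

Rows with respondent=R022, respondent_grp=XP5 and question=q08: rating values are 516, 231, 132.
max(516, 231, 132) = 516.

516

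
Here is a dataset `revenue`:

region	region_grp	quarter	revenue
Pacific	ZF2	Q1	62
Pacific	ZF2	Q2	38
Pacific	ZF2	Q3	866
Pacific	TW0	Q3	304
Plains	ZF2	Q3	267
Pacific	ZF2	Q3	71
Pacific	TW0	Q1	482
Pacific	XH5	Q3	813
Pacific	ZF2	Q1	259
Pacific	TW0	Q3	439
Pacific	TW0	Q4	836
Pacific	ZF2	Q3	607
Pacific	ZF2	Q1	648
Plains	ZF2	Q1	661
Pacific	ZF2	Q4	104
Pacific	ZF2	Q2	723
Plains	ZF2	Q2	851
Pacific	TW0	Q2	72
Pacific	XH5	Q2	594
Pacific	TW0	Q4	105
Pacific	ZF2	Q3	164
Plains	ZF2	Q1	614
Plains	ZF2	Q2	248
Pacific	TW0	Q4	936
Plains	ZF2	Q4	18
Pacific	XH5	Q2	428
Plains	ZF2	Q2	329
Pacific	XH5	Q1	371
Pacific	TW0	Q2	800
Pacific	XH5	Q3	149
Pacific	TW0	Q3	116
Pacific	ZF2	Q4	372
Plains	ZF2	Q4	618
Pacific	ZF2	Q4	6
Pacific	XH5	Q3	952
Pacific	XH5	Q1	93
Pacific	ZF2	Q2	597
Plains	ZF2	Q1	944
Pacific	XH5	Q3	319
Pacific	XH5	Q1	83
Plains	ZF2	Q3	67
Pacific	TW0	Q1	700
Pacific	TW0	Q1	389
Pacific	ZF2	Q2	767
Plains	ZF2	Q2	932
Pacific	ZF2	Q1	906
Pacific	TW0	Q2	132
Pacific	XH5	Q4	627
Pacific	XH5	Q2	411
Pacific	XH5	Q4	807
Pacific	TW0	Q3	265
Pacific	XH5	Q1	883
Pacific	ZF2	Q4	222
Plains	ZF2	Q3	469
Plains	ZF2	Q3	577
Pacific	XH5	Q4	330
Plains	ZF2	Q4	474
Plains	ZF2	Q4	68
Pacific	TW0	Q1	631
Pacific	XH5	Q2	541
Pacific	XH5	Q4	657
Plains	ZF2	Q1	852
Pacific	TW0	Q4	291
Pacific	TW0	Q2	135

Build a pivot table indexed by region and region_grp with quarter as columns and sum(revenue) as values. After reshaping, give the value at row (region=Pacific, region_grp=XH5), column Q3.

2233

Rows with region=Pacific, region_grp=XH5 and quarter=Q3: revenue values are 813, 149, 952, 319.
813 + 149 + 952 + 319 = 2233.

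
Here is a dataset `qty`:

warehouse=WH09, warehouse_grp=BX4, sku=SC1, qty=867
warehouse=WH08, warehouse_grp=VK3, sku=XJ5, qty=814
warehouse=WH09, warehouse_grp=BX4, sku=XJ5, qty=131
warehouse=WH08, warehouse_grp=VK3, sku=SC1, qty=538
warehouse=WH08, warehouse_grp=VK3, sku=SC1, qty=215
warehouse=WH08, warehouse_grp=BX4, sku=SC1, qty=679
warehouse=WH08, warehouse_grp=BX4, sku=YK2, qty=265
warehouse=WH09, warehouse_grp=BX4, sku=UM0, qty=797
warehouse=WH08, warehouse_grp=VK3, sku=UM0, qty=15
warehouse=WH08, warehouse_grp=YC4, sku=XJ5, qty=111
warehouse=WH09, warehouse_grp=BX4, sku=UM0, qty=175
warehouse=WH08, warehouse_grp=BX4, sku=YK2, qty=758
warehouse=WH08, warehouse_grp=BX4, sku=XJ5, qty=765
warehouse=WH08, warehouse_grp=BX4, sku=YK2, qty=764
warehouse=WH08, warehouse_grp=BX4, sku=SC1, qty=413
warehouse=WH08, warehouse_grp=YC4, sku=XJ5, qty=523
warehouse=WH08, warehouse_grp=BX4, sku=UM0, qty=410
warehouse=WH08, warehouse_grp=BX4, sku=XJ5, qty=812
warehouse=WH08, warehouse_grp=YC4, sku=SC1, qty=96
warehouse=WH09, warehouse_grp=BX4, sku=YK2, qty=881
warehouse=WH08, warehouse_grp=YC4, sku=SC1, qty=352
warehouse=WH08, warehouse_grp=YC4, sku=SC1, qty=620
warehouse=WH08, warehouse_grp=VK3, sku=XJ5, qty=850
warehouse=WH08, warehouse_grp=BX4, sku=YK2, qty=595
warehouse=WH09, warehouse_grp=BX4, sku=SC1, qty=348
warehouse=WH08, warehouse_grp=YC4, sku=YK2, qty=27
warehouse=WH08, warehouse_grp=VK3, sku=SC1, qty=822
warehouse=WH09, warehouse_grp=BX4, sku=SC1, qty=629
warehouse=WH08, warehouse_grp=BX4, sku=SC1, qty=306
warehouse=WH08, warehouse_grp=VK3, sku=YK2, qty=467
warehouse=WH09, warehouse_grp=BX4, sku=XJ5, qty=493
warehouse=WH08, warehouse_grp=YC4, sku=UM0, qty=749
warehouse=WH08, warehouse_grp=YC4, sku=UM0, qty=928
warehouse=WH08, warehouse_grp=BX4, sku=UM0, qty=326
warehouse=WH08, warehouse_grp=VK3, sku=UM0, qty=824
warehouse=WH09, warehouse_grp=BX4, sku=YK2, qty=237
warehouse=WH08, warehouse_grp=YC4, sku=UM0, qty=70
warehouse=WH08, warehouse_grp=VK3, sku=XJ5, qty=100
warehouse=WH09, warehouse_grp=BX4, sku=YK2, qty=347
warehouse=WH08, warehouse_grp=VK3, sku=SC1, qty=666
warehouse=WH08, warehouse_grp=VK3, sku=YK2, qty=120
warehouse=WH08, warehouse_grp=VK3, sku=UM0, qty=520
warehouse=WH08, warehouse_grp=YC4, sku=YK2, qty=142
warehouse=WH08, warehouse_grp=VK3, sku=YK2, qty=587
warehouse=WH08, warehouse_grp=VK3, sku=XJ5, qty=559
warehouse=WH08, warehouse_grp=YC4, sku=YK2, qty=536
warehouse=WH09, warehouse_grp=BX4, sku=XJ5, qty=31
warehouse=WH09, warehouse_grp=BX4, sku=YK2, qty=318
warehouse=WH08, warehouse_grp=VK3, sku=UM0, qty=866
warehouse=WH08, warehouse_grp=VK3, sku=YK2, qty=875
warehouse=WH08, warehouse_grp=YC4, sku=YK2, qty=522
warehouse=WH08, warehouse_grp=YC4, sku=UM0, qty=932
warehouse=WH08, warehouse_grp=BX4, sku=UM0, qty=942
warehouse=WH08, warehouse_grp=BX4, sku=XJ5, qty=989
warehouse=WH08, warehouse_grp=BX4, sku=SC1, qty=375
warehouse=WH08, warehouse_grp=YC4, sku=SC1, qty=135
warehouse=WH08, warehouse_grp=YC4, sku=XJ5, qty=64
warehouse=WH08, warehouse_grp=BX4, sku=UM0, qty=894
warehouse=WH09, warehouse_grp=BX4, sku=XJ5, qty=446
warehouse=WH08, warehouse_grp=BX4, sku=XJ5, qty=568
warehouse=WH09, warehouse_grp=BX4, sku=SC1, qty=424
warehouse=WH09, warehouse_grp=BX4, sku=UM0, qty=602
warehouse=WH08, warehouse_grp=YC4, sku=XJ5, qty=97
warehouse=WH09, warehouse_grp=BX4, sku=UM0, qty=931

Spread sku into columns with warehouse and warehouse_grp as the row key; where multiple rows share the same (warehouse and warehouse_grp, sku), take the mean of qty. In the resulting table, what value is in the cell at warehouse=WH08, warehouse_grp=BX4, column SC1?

443.25

Rows with warehouse=WH08, warehouse_grp=BX4 and sku=SC1: qty values are 679, 413, 306, 375.
(679 + 413 + 306 + 375) / 4 = 443.25.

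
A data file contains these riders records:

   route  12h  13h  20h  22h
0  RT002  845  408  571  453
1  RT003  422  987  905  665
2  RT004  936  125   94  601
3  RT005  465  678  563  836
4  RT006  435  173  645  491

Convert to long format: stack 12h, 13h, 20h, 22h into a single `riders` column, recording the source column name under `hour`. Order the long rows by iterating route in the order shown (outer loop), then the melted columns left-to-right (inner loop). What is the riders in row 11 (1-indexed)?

94

20 rows total (5 × 4). Row 11: index ⌊(11-1)/4⌋ = 2 into route → RT004; (11-1) mod 4 = 2 into the melted columns → 20h.
So row 11 is (RT004, 20h, 94); riders = 94.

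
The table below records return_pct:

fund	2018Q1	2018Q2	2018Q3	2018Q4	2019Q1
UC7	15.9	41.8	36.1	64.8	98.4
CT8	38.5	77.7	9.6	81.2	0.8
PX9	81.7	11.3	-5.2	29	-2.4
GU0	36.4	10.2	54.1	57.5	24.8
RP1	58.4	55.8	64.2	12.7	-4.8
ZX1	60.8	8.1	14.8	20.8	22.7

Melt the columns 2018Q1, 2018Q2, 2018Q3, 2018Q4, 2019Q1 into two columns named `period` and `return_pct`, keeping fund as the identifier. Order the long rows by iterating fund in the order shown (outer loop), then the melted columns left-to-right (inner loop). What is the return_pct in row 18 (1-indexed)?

54.1

30 rows total (6 × 5). Row 18: index ⌊(18-1)/5⌋ = 3 into fund → GU0; (18-1) mod 5 = 2 into the melted columns → 2018Q3.
So row 18 is (GU0, 2018Q3, 54.1); return_pct = 54.1.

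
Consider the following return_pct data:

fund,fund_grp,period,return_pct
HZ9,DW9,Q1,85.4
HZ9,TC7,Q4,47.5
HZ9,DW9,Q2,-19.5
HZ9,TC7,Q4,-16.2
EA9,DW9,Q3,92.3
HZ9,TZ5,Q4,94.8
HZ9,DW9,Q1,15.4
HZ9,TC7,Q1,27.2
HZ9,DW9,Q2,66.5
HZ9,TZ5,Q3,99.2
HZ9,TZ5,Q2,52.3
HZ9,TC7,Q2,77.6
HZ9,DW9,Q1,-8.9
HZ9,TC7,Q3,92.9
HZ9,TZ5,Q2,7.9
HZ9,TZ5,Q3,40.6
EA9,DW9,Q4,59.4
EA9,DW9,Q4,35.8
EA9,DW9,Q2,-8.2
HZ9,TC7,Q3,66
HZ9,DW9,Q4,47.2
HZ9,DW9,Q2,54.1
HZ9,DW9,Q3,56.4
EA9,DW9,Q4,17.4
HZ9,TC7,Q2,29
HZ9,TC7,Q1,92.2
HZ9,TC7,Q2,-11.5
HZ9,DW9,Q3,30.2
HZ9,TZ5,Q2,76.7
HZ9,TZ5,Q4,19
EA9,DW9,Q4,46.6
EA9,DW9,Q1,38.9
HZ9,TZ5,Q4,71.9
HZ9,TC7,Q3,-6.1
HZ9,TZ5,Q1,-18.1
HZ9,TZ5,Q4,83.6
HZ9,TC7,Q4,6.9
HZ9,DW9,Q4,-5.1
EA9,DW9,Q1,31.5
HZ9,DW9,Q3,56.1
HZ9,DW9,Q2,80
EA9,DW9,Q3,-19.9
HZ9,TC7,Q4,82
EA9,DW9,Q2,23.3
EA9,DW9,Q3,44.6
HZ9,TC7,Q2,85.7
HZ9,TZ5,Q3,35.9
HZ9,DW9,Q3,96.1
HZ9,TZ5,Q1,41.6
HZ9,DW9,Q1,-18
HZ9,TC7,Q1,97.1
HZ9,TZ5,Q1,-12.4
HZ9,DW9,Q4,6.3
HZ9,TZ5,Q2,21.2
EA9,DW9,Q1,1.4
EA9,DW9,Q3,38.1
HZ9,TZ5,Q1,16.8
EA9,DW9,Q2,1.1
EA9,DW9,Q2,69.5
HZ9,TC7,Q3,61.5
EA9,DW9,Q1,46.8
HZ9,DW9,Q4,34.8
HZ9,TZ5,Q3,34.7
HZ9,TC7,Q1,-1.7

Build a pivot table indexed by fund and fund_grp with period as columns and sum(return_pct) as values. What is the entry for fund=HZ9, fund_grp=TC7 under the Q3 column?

214.3

Rows with fund=HZ9, fund_grp=TC7 and period=Q3: return_pct values are 92.9, 66, -6.1, 61.5.
92.9 + 66 + -6.1 + 61.5 = 214.3.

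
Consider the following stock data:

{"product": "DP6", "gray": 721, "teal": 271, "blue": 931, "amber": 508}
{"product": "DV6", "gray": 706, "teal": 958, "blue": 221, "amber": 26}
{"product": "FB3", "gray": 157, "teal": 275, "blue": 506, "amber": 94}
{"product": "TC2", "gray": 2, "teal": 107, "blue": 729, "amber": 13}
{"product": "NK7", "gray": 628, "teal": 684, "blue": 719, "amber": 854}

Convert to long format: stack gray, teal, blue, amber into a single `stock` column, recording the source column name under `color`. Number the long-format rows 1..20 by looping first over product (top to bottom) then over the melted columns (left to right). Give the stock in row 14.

20 rows total (5 × 4). Row 14: index ⌊(14-1)/4⌋ = 3 into product → TC2; (14-1) mod 4 = 1 into the melted columns → teal.
So row 14 is (TC2, teal, 107); stock = 107.

107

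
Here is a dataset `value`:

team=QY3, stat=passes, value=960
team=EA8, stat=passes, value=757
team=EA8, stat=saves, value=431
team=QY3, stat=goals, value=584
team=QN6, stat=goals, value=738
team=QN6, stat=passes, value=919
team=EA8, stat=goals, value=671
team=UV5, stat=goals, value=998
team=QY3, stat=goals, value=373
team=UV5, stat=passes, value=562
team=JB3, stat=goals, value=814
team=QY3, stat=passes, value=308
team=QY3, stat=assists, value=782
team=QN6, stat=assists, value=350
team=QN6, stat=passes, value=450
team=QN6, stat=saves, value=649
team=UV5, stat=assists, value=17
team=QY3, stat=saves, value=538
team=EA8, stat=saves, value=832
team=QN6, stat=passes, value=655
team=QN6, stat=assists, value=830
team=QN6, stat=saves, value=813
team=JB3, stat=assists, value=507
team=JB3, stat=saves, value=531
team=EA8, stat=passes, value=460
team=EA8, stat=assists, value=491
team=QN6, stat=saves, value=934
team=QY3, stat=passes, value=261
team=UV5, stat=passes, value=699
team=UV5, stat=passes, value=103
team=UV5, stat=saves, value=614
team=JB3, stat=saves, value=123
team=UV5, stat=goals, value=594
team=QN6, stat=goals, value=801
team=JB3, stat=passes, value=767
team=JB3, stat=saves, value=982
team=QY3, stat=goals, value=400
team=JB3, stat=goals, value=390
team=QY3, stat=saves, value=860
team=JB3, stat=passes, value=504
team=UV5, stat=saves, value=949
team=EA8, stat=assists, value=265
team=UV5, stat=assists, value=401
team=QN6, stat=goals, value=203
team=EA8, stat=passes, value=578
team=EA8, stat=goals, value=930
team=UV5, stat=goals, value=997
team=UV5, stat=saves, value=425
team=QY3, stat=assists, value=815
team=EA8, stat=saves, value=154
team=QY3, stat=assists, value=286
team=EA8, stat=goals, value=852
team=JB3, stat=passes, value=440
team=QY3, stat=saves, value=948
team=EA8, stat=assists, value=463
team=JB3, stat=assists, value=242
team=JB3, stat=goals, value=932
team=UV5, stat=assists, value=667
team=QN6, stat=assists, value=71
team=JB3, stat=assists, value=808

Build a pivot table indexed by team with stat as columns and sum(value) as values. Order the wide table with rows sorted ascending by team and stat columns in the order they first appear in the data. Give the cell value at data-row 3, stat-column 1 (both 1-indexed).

2024

With rows sorted ascending by team, row 3 is team=QN6. stat columns in first-appearance order: passes, saves, goals, assists; column 1 is passes.
Long rows with team=QN6, stat=passes: 919 + 450 + 655 = 2024.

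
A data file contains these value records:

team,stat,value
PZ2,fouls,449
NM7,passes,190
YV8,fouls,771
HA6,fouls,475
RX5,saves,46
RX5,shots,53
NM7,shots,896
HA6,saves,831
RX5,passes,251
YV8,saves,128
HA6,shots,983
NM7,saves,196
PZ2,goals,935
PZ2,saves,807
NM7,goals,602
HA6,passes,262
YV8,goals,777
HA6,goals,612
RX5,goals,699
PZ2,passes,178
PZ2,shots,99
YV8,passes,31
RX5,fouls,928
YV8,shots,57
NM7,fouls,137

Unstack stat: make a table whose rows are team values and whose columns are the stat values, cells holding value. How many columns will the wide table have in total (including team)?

6

1 column for team plus 5 distinct stat values → 6 columns.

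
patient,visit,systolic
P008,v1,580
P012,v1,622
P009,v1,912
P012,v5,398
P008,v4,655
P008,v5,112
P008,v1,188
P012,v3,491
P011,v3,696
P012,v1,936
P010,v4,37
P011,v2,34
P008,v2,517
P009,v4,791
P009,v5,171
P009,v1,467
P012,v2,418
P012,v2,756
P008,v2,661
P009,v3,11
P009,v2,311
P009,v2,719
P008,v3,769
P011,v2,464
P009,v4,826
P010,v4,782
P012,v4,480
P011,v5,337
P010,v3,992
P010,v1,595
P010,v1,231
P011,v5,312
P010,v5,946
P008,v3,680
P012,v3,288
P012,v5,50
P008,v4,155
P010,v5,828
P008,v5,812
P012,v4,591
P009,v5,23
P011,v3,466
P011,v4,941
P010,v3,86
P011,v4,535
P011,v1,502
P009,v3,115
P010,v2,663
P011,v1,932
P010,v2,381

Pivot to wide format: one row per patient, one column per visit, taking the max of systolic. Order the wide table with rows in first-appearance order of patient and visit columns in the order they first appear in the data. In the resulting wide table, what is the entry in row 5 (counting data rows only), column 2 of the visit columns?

With rows in first-appearance order of patient, row 5 is patient=P010. visit columns in first-appearance order: v1, v5, v4, v3, v2; column 2 is v5.
Long rows with patient=P010, visit=v5: max(946, 828) = 946.

946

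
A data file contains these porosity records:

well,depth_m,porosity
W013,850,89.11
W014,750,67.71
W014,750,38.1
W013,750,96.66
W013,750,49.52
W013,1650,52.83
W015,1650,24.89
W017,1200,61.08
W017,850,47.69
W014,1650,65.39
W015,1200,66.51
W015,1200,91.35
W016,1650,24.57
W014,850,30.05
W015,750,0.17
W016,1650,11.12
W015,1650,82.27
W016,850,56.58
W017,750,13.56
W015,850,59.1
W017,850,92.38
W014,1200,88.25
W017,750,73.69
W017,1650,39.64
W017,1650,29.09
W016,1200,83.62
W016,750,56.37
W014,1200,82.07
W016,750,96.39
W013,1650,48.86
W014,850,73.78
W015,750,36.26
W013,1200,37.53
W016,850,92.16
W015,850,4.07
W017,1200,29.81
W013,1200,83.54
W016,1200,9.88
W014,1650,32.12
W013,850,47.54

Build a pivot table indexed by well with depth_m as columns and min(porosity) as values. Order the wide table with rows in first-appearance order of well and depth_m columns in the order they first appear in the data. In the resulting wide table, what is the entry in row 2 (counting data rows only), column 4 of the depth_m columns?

82.07

With rows in first-appearance order of well, row 2 is well=W014. depth_m columns in first-appearance order: 850, 750, 1650, 1200; column 4 is 1200.
Long rows with well=W014, depth_m=1200: min(88.25, 82.07) = 82.07.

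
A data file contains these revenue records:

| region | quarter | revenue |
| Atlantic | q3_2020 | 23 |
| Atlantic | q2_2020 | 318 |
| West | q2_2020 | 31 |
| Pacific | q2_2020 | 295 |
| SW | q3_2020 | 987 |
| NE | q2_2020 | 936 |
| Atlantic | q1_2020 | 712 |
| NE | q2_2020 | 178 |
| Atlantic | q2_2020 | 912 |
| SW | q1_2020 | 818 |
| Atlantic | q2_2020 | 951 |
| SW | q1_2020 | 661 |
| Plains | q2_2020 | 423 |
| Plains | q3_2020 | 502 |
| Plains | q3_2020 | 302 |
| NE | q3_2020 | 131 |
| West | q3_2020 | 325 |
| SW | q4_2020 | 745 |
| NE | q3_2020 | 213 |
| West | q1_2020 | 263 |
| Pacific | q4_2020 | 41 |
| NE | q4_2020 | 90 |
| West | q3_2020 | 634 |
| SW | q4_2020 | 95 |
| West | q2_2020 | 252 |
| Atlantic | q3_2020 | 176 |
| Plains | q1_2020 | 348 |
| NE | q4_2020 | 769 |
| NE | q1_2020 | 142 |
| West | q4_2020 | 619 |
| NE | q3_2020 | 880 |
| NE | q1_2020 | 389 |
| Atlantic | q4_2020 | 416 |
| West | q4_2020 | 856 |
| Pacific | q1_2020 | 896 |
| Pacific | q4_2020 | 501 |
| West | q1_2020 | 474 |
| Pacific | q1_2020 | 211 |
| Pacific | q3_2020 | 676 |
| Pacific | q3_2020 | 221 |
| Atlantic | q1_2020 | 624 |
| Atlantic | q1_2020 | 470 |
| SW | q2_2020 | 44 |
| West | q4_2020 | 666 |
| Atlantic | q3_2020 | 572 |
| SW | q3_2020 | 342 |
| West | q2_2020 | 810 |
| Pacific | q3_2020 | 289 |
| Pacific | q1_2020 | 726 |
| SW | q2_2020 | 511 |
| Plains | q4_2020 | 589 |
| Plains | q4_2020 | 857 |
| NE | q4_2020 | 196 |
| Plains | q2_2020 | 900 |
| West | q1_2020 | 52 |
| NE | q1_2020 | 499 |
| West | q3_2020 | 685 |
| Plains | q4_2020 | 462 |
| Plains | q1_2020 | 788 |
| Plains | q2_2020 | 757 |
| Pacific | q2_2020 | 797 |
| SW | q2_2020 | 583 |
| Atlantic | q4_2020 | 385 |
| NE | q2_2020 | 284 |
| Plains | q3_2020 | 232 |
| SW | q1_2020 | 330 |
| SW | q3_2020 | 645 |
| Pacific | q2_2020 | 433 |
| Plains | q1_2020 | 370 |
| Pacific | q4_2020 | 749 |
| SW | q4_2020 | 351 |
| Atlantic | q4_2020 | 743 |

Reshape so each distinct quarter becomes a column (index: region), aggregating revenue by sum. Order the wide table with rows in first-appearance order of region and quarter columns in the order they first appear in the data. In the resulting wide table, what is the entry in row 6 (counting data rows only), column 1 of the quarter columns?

With rows in first-appearance order of region, row 6 is region=Plains. quarter columns in first-appearance order: q3_2020, q2_2020, q1_2020, q4_2020; column 1 is q3_2020.
Long rows with region=Plains, quarter=q3_2020: 502 + 302 + 232 = 1036.

1036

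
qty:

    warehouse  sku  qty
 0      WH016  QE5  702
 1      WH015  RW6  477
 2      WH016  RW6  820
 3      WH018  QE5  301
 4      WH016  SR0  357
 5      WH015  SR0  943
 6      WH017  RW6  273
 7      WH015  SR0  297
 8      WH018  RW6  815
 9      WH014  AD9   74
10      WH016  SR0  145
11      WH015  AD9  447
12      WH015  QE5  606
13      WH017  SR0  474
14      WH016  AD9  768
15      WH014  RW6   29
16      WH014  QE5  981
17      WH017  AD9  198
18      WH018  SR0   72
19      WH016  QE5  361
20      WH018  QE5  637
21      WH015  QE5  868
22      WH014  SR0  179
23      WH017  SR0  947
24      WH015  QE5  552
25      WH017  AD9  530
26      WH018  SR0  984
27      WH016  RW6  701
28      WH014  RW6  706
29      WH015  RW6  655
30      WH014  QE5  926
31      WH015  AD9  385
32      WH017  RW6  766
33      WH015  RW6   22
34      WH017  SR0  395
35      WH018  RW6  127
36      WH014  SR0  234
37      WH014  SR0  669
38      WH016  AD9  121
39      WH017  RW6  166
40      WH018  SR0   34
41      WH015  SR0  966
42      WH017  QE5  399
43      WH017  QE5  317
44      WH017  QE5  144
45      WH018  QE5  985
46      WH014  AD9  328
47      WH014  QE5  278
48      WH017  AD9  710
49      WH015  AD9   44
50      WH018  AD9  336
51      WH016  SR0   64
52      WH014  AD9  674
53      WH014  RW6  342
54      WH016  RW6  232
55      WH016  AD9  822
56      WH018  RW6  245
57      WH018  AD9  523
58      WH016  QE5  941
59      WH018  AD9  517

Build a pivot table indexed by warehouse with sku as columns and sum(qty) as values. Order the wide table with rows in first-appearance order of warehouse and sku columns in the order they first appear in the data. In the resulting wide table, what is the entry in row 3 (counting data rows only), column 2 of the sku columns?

With rows in first-appearance order of warehouse, row 3 is warehouse=WH018. sku columns in first-appearance order: QE5, RW6, SR0, AD9; column 2 is RW6.
Long rows with warehouse=WH018, sku=RW6: 815 + 127 + 245 = 1187.

1187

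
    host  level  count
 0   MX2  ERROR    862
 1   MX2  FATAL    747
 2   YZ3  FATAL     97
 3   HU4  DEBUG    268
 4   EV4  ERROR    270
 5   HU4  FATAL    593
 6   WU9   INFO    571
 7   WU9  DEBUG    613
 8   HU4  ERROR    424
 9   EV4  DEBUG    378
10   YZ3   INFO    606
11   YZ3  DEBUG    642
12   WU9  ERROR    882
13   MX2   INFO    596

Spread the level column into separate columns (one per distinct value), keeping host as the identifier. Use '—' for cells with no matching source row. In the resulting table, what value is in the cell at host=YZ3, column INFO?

606

The long row with host=YZ3, level=INFO has count=606.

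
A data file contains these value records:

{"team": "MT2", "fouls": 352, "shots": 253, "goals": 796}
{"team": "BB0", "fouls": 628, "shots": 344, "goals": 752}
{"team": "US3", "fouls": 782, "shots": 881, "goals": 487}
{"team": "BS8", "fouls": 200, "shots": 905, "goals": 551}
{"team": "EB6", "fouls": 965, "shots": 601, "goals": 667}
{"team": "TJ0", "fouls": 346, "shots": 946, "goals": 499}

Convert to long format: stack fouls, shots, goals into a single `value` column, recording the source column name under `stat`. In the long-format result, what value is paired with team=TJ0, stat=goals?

499

Unpivoting turns each (team, wide-column) pair into one long row.
The wide cell at row TJ0, column goals holds 499, so the long row (TJ0, goals) has value=499.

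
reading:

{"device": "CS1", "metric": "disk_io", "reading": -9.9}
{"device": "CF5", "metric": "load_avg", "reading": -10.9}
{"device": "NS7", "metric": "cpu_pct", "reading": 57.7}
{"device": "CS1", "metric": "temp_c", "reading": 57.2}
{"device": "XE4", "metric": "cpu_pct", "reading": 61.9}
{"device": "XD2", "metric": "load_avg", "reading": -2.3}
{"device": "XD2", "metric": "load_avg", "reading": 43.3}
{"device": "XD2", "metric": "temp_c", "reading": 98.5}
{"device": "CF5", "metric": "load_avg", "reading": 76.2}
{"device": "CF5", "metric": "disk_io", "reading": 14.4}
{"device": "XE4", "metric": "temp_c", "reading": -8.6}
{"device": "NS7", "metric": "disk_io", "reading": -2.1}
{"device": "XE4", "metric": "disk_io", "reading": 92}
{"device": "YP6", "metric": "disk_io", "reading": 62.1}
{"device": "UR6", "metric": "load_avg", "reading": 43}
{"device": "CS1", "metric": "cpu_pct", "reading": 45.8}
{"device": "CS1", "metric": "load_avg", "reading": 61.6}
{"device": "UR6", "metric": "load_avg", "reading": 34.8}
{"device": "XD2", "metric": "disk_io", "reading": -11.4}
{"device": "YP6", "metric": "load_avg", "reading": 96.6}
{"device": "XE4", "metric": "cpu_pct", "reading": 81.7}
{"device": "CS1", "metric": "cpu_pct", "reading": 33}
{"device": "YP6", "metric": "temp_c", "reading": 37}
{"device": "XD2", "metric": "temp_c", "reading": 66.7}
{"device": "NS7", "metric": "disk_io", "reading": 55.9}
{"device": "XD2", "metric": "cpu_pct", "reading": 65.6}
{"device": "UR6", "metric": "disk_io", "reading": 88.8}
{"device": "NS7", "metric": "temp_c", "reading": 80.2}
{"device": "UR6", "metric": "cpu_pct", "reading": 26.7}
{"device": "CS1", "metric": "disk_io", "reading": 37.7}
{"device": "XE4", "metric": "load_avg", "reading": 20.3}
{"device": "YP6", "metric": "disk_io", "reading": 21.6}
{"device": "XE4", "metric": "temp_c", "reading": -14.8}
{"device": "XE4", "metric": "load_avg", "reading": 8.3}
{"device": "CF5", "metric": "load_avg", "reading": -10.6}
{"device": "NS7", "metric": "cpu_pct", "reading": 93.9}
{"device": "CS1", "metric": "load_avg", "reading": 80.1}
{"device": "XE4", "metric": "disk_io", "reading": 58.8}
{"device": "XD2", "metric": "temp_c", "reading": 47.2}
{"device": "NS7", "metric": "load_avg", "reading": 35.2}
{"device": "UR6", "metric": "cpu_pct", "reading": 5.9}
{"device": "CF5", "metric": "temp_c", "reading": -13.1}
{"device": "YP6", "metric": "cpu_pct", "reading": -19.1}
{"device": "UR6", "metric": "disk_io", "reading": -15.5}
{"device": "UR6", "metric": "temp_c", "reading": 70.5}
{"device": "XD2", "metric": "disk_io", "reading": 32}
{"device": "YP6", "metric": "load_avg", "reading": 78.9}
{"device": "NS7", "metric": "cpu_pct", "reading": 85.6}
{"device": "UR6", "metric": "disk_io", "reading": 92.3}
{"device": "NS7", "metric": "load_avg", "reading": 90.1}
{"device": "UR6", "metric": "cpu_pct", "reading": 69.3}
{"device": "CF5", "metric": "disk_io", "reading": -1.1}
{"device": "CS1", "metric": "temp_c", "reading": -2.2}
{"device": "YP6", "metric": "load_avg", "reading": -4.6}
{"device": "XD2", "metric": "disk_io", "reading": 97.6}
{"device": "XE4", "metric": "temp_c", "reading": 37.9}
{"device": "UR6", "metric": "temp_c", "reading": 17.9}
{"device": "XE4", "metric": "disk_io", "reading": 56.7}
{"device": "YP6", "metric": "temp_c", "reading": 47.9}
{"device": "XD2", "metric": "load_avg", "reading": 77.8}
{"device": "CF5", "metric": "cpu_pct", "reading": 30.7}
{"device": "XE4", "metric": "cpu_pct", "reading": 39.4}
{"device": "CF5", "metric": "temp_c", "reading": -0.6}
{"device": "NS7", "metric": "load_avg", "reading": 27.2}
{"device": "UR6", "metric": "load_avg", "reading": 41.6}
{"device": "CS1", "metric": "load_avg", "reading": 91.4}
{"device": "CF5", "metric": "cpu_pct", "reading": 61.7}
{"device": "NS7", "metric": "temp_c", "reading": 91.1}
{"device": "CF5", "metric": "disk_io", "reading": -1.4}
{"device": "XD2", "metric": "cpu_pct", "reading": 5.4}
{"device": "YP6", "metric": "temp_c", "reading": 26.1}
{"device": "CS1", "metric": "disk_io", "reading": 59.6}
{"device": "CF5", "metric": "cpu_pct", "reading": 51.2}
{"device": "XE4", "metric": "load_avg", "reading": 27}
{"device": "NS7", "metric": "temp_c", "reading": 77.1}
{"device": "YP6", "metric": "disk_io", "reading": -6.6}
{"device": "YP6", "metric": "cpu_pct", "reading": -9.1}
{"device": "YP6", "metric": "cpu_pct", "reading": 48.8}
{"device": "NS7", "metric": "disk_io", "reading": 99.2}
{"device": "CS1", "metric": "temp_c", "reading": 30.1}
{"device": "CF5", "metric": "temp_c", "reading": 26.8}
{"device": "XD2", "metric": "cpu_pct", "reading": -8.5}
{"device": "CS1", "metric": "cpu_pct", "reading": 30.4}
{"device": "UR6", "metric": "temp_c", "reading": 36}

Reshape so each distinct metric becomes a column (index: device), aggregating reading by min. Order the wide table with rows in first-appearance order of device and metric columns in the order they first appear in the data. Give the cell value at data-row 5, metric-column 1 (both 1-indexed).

-11.4

With rows in first-appearance order of device, row 5 is device=XD2. metric columns in first-appearance order: disk_io, load_avg, cpu_pct, temp_c; column 1 is disk_io.
Long rows with device=XD2, metric=disk_io: min(-11.4, 32, 97.6) = -11.4.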